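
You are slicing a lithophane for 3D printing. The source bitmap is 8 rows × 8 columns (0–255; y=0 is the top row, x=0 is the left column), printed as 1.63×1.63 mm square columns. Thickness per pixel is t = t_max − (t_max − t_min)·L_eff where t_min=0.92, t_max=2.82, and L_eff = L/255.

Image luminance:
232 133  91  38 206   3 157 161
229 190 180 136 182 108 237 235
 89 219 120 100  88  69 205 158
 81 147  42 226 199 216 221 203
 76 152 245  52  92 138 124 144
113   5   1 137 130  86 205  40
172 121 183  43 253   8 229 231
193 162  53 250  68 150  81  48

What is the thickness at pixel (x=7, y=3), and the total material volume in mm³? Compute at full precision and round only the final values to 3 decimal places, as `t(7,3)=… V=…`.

t(7,3)=1.307 V=303.606

span = t_max - t_min = 2.82 - 0.92 = 1.900
L(7,3) = 203, L_eff = 203/255 = 0.796078
t(7,3) = 2.82 - 1.900·0.796078 = 1.307
Σt over all 8·8 pixels = 9713/85 ≈ 114.2705882
V = pitch²·Σt = 1.63²·9713/85 = 303.606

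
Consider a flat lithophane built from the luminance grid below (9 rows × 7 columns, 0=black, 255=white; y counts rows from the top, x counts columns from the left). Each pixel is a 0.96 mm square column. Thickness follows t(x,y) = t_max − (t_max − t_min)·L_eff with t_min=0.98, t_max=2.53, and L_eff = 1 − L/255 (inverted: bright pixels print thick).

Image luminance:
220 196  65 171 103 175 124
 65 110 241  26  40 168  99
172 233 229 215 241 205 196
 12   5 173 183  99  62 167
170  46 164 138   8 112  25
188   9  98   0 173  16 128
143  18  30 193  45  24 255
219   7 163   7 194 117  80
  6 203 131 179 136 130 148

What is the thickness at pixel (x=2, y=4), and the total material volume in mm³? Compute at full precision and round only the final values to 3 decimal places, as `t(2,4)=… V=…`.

span = t_max - t_min = 2.53 - 0.98 = 1.550
L(2,4) = 164, L_eff = 1 - 164/255 = 0.356863 (inverted)
t(2,4) = 2.53 - 1.550·0.356863 = 1.977
Σt over all 9·7 pixels = 46126/425 ≈ 108.5317647
V = pitch²·Σt = 0.96²·46126/425 = 100.023

t(2,4)=1.977 V=100.023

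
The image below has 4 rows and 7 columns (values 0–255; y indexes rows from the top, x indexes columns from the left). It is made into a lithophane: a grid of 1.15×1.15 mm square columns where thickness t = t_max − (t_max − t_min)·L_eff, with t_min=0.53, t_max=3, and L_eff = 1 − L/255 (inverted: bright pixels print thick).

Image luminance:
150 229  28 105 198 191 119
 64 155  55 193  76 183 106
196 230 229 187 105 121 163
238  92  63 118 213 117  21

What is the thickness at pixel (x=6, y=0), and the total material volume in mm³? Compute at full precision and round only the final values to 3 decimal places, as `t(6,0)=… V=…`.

t(6,0)=1.683 V=70.162

span = t_max - t_min = 3 - 0.53 = 2.470
L(6,0) = 119, L_eff = 1 - 119/255 = 0.533333 (inverted)
t(6,0) = 3 - 2.470·0.533333 = 1.683
Σt over all 4·7 pixels = 90189/1700 ≈ 53.0523529
V = pitch²·Σt = 1.15²·90189/1700 = 70.162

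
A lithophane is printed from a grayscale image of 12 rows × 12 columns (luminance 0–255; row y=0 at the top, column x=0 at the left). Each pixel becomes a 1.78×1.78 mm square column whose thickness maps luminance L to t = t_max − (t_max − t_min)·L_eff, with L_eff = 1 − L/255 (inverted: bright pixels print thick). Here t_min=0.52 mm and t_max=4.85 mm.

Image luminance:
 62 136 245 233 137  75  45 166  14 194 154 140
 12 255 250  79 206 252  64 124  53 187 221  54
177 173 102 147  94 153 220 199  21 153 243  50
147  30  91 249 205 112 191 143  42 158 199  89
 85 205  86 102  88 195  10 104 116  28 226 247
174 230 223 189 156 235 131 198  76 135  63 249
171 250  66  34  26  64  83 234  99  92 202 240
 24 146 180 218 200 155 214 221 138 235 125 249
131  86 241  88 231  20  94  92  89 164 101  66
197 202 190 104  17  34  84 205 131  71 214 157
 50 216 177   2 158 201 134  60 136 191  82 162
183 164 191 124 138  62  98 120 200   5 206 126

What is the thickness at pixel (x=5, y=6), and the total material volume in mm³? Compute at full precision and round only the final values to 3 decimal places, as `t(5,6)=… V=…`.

span = t_max - t_min = 4.85 - 0.52 = 4.330
L(5,6) = 64, L_eff = 1 - 64/255 = 0.749020 (inverted)
t(5,6) = 4.85 - 4.330·0.749020 = 1.607
Σt over all 12·12 pixels = 5318927/12750 ≈ 417.1707451
V = pitch²·Σt = 1.78²·5318927/12750 = 1321.764

t(5,6)=1.607 V=1321.764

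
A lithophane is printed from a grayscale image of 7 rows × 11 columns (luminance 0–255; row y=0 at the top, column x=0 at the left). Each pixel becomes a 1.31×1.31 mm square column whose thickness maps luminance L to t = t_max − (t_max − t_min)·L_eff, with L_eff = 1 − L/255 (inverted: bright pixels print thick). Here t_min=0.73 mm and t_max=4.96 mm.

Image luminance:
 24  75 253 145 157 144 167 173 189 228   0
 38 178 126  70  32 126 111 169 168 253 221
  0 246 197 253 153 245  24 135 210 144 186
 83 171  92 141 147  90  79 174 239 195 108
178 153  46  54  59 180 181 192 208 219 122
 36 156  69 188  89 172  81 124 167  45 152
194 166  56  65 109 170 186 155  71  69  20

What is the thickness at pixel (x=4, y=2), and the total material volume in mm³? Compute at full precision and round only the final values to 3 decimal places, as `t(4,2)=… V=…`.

span = t_max - t_min = 4.96 - 0.73 = 4.230
L(4,2) = 153, L_eff = 1 - 153/255 = 0.400000 (inverted)
t(4,2) = 4.96 - 4.230·0.400000 = 3.268
Σt over all 7·11 pixels = 489254/2125 ≈ 230.2371765
V = pitch²·Σt = 1.31²·489254/2125 = 395.110

t(4,2)=3.268 V=395.110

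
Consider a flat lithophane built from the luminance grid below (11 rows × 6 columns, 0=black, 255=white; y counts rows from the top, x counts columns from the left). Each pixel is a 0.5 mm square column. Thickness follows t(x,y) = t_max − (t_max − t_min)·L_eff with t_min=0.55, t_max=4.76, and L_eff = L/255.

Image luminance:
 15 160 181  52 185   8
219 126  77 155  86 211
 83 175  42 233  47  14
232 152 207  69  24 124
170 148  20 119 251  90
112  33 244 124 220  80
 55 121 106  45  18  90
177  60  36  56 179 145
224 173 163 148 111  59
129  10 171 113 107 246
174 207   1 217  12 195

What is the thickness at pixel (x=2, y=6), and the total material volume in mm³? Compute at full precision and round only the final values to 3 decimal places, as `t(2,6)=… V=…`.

t(2,6)=3.010 V=45.372

span = t_max - t_min = 4.76 - 0.55 = 4.210
L(2,6) = 106, L_eff = 106/255 = 0.415686
t(2,6) = 4.76 - 4.210·0.415686 = 3.010
Σt over all 11·6 pixels = 1156981/6375 ≈ 181.4872157
V = pitch²·Σt = 0.5²·1156981/6375 = 45.372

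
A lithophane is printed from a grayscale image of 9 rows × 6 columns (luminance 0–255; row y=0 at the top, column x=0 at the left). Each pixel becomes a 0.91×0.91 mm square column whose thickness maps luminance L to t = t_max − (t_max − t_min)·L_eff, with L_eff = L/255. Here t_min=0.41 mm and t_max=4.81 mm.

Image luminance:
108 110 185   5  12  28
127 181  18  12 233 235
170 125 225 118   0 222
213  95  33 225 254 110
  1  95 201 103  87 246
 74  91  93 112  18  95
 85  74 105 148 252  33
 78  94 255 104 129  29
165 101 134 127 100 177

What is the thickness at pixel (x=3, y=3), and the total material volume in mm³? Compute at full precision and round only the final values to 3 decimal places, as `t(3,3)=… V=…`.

t(3,3)=0.928 V=122.928

span = t_max - t_min = 4.81 - 0.41 = 4.400
L(3,3) = 225, L_eff = 225/255 = 0.882353
t(3,3) = 4.81 - 4.400·0.882353 = 0.928
Σt over all 9·6 pixels = 126179/850 ≈ 148.4458824
V = pitch²·Σt = 0.91²·126179/850 = 122.928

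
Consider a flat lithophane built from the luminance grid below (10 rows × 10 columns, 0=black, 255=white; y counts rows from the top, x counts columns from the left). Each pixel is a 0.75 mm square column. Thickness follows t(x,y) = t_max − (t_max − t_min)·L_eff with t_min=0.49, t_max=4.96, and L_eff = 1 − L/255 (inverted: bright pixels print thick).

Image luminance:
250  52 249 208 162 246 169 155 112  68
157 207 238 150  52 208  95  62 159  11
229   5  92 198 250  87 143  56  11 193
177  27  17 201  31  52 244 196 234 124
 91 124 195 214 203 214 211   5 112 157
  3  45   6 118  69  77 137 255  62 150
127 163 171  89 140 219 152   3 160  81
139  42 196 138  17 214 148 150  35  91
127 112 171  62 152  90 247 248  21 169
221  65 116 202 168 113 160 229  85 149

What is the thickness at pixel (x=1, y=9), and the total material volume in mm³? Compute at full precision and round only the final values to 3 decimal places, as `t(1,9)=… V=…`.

t(1,9)=1.629 V=159.759

span = t_max - t_min = 4.96 - 0.49 = 4.470
L(1,9) = 65, L_eff = 1 - 65/255 = 0.745098 (inverted)
t(1,9) = 4.96 - 4.470·0.745098 = 1.629
Σt over all 10·10 pixels = 2414143/8500 ≈ 284.0168235
V = pitch²·Σt = 0.75²·2414143/8500 = 159.759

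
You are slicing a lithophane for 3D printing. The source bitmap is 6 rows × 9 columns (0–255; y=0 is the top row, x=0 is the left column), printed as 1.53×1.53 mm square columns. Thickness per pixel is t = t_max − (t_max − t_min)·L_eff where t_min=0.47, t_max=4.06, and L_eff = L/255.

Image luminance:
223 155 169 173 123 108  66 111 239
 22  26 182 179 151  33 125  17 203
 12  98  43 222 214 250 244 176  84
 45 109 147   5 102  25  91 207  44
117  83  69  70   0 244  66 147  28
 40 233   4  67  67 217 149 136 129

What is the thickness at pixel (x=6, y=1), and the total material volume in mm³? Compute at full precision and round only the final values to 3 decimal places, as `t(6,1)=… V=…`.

span = t_max - t_min = 4.06 - 0.47 = 3.590
L(6,1) = 125, L_eff = 125/255 = 0.490196
t(6,1) = 4.06 - 3.590·0.490196 = 2.300
Σt over all 6·9 pixels = 3332869/25500 ≈ 130.7007451
V = pitch²·Σt = 1.53²·3332869/25500 = 305.957

t(6,1)=2.300 V=305.957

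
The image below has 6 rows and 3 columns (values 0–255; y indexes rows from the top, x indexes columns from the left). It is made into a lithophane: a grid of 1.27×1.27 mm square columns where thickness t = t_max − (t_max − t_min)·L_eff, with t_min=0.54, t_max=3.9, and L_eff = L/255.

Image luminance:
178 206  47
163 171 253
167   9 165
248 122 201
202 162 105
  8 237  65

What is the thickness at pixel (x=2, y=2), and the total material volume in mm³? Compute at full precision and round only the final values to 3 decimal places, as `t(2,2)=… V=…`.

t(2,2)=1.726 V=55.653

span = t_max - t_min = 3.9 - 0.54 = 3.360
L(2,2) = 165, L_eff = 165/255 = 0.647059
t(2,2) = 3.9 - 3.360·0.647059 = 1.726
Σt over all 6·3 pixels = 73323/2125 ≈ 34.5049412
V = pitch²·Σt = 1.27²·73323/2125 = 55.653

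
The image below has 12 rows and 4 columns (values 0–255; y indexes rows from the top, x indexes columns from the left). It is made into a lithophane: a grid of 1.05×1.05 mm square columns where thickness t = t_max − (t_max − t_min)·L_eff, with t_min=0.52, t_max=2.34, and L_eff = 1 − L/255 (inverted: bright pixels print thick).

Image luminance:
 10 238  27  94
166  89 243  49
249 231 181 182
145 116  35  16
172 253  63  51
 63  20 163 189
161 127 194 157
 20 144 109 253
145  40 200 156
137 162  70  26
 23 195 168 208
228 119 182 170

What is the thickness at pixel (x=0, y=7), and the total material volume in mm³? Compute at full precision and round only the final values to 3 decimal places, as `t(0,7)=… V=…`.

t(0,7)=0.663 V=78.186

span = t_max - t_min = 2.34 - 0.52 = 1.820
L(0,7) = 20, L_eff = 1 - 20/255 = 0.921569 (inverted)
t(0,7) = 2.34 - 1.820·0.921569 = 0.663
Σt over all 12·4 pixels = 904189/12750 ≈ 70.9167843
V = pitch²·Σt = 1.05²·904189/12750 = 78.186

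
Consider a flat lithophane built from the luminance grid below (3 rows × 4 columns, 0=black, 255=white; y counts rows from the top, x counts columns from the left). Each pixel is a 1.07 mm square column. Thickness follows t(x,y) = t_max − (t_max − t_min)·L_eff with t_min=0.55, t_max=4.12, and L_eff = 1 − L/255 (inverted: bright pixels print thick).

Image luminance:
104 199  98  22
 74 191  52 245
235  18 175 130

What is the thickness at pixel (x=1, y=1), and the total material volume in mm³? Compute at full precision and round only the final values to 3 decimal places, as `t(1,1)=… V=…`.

t(1,1)=3.224 V=32.288

span = t_max - t_min = 4.12 - 0.55 = 3.570
L(1,1) = 191, L_eff = 1 - 191/255 = 0.250980 (inverted)
t(1,1) = 4.12 - 3.570·0.250980 = 3.224
Σt over all 3·4 pixels = 28.202
V = pitch²·Σt = 1.07²·28.202 = 32.288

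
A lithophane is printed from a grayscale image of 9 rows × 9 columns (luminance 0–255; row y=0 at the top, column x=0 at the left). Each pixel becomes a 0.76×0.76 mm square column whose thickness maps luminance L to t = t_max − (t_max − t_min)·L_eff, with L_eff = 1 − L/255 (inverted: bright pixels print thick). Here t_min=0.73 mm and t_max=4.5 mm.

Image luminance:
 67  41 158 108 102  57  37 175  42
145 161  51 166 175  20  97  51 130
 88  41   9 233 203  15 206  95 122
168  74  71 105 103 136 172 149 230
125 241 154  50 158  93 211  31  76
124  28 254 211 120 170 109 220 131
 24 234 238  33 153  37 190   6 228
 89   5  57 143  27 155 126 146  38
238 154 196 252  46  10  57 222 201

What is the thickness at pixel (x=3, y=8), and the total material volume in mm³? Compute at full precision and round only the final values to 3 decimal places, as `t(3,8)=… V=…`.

span = t_max - t_min = 4.5 - 0.73 = 3.770
L(3,8) = 252, L_eff = 1 - 252/255 = 0.011765 (inverted)
t(3,8) = 4.5 - 3.770·0.011765 = 4.456
Σt over all 9·9 pixels = 5207693/25500 ≈ 204.2232549
V = pitch²·Σt = 0.76²·5207693/25500 = 117.959

t(3,8)=4.456 V=117.959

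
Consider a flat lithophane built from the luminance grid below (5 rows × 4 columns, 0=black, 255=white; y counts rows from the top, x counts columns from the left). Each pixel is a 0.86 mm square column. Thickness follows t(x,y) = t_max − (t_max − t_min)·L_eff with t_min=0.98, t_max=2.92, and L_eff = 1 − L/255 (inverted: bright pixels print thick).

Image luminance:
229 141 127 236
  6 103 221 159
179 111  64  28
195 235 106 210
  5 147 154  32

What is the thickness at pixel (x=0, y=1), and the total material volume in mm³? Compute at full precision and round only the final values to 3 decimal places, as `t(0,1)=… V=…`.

t(0,1)=1.026 V=29.621

span = t_max - t_min = 2.92 - 0.98 = 1.940
L(0,1) = 6, L_eff = 1 - 6/255 = 0.976471 (inverted)
t(0,1) = 2.92 - 1.940·0.976471 = 1.026
Σt over all 5·4 pixels = 85106/2125 ≈ 40.0498824
V = pitch²·Σt = 0.86²·85106/2125 = 29.621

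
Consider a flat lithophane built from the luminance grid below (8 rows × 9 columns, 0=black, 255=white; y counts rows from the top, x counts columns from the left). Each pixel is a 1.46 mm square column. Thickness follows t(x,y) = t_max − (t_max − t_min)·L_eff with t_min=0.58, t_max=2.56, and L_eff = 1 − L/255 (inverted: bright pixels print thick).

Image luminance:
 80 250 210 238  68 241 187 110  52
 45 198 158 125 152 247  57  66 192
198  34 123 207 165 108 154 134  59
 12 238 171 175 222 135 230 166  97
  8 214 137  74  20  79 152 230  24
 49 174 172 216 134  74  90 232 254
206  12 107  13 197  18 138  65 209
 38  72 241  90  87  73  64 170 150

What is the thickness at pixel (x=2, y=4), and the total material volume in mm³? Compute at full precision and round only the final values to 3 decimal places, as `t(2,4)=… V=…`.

span = t_max - t_min = 2.56 - 0.58 = 1.980
L(2,4) = 137, L_eff = 1 - 137/255 = 0.462745 (inverted)
t(2,4) = 2.56 - 1.980·0.462745 = 1.644
Σt over all 8·9 pixels = 493851/4250 ≈ 116.2002353
V = pitch²·Σt = 1.46²·493851/4250 = 247.692

t(2,4)=1.644 V=247.692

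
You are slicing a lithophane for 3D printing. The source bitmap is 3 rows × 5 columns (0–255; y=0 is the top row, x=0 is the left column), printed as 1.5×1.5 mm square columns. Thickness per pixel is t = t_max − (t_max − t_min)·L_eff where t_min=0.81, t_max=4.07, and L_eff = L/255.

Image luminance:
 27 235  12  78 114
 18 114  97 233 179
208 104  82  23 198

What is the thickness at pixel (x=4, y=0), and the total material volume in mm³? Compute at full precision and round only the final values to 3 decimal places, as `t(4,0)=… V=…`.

span = t_max - t_min = 4.07 - 0.81 = 3.260
L(4,0) = 114, L_eff = 114/255 = 0.447059
t(4,0) = 4.07 - 3.260·0.447059 = 2.613
Σt over all 3·5 pixels = 331801/8500 ≈ 39.0354118
V = pitch²·Σt = 1.5²·331801/8500 = 87.830

t(4,0)=2.613 V=87.830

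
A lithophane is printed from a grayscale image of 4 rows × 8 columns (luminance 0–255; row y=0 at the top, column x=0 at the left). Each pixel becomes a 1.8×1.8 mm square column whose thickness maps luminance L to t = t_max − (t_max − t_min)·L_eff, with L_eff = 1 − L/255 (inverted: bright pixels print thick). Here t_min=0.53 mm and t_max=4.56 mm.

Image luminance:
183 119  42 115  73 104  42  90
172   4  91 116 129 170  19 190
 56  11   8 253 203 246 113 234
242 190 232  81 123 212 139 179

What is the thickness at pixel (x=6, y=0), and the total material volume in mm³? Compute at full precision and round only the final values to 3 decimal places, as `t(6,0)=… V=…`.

t(6,0)=1.194 V=269.037

span = t_max - t_min = 4.56 - 0.53 = 4.030
L(6,0) = 42, L_eff = 1 - 42/255 = 0.835294 (inverted)
t(6,0) = 4.56 - 4.030·0.835294 = 1.194
Σt over all 4·8 pixels = 2117423/25500 ≈ 83.0361961
V = pitch²·Σt = 1.8²·2117423/25500 = 269.037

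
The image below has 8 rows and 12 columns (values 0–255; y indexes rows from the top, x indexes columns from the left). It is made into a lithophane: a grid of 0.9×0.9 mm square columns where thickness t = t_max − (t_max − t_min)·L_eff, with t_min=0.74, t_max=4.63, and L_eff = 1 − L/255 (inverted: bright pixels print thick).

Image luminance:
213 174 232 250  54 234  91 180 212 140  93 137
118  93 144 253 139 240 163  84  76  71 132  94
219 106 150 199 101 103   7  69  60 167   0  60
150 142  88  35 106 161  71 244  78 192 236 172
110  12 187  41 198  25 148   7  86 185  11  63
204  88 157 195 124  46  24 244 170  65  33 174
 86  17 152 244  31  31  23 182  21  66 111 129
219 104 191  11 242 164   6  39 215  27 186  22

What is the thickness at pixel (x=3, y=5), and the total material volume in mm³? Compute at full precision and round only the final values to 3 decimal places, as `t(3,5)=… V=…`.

t(3,5)=3.715 V=201.483

span = t_max - t_min = 4.63 - 0.74 = 3.890
L(3,5) = 195, L_eff = 1 - 195/255 = 0.235294 (inverted)
t(3,5) = 4.63 - 3.890·0.235294 = 3.715
Σt over all 8·12 pixels = 2114327/8500 ≈ 248.7443529
V = pitch²·Σt = 0.9²·2114327/8500 = 201.483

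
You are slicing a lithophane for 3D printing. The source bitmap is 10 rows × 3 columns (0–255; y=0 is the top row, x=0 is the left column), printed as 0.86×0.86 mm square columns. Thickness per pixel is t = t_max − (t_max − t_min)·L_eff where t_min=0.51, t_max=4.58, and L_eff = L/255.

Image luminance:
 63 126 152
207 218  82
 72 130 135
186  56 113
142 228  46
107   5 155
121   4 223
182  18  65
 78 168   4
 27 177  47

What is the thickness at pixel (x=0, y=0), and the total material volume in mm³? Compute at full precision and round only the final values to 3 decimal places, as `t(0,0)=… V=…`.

span = t_max - t_min = 4.58 - 0.51 = 4.070
L(0,0) = 63, L_eff = 63/255 = 0.247059
t(0,0) = 4.58 - 4.070·0.247059 = 3.574
Σt over all 10·3 pixels = 2145541/25500 ≈ 84.1388627
V = pitch²·Σt = 0.86²·2145541/25500 = 62.229

t(0,0)=3.574 V=62.229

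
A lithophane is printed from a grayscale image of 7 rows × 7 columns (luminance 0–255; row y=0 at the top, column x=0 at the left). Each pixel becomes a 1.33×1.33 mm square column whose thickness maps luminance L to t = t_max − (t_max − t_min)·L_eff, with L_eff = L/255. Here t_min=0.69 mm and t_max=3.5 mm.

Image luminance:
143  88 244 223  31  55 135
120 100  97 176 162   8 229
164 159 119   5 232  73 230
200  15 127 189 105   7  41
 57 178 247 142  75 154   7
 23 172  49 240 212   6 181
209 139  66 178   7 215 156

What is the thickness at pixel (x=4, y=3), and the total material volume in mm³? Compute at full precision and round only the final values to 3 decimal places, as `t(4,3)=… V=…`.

t(4,3)=2.343 V=182.707

span = t_max - t_min = 3.5 - 0.69 = 2.810
L(4,3) = 105, L_eff = 105/255 = 0.411765
t(4,3) = 3.5 - 2.810·0.411765 = 2.343
Σt over all 7·7 pixels = 131693/1275 ≈ 103.2886275
V = pitch²·Σt = 1.33²·131693/1275 = 182.707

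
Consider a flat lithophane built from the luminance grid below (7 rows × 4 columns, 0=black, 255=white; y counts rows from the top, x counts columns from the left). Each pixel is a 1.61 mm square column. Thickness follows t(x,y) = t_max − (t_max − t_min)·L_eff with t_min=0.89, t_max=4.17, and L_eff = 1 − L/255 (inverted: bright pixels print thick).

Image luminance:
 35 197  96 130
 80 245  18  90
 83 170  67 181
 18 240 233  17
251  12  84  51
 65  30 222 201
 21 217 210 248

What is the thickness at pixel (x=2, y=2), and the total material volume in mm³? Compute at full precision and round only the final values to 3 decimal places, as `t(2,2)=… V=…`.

t(2,2)=1.752 V=181.691

span = t_max - t_min = 4.17 - 0.89 = 3.280
L(2,2) = 67, L_eff = 1 - 67/255 = 0.737255 (inverted)
t(2,2) = 4.17 - 3.280·0.737255 = 1.752
Σt over all 7·4 pixels = 446849/6375 ≈ 70.0939608
V = pitch²·Σt = 1.61²·446849/6375 = 181.691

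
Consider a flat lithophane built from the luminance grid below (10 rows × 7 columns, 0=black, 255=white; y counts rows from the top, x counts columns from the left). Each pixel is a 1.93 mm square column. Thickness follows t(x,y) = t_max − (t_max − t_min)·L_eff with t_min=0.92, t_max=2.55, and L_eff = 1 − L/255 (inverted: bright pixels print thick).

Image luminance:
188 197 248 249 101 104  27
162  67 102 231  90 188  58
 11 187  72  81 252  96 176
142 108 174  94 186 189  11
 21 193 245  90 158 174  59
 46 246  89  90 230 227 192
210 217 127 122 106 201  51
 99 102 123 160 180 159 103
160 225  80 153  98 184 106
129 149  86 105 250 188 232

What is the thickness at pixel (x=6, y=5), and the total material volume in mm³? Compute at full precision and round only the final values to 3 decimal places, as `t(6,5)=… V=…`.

t(6,5)=2.147 V=476.937

span = t_max - t_min = 2.55 - 0.92 = 1.630
L(6,5) = 192, L_eff = 1 - 192/255 = 0.247059 (inverted)
t(6,5) = 2.55 - 1.630·0.247059 = 2.147
Σt over all 10·7 pixels = 816257/6375 ≈ 128.0403137
V = pitch²·Σt = 1.93²·816257/6375 = 476.937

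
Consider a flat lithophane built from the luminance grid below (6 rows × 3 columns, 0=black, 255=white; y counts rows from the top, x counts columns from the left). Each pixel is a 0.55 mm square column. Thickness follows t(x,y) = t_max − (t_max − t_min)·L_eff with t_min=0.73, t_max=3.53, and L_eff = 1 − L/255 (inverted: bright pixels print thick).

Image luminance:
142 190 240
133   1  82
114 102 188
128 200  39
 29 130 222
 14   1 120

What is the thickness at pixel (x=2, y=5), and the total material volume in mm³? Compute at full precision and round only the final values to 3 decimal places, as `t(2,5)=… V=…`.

span = t_max - t_min = 3.53 - 0.73 = 2.800
L(2,5) = 120, L_eff = 1 - 120/255 = 0.529412 (inverted)
t(2,5) = 3.53 - 2.800·0.529412 = 2.048
Σt over all 6·3 pixels = 91607/2550 ≈ 35.9243137
V = pitch²·Σt = 0.55²·91607/2550 = 10.867

t(2,5)=2.048 V=10.867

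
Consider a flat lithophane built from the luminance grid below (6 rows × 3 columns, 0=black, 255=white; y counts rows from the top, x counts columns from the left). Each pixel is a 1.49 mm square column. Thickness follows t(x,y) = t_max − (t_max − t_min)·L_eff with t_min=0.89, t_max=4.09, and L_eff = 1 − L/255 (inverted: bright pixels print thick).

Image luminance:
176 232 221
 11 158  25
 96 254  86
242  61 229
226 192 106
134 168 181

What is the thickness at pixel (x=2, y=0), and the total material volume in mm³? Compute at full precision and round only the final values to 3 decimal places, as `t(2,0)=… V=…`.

span = t_max - t_min = 4.09 - 0.89 = 3.200
L(2,0) = 221, L_eff = 1 - 221/255 = 0.133333 (inverted)
t(2,0) = 4.09 - 3.200·0.133333 = 3.663
Σt over all 6·3 pixels = 130387/2550 ≈ 51.1321569
V = pitch²·Σt = 1.49²·130387/2550 = 113.519

t(2,0)=3.663 V=113.519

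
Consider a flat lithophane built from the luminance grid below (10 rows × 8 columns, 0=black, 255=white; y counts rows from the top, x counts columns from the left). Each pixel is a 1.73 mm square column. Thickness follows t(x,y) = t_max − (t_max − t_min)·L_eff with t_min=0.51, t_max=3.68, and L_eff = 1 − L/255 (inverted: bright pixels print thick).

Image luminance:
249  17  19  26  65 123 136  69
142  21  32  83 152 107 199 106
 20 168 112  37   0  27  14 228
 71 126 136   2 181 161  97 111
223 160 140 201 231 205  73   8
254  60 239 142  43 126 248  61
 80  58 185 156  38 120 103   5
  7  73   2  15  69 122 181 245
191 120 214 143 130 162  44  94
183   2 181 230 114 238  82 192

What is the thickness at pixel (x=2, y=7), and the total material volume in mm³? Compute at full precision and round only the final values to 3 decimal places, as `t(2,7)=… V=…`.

span = t_max - t_min = 3.68 - 0.51 = 3.170
L(2,7) = 2, L_eff = 1 - 2/255 = 0.992157 (inverted)
t(2,7) = 3.68 - 3.170·0.992157 = 0.535
Σt over all 10·8 pixels = 396631/2550 ≈ 155.5415686
V = pitch²·Σt = 1.73²·396631/2550 = 465.520

t(2,7)=0.535 V=465.520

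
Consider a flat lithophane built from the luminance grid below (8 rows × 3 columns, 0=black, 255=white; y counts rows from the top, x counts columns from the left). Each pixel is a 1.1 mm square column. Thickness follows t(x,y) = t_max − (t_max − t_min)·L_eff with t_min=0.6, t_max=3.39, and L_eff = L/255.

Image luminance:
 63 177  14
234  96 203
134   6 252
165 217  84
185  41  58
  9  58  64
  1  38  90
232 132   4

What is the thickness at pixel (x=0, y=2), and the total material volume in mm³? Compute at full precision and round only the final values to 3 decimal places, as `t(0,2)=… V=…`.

span = t_max - t_min = 3.39 - 0.6 = 2.790
L(0,2) = 134, L_eff = 134/255 = 0.525490
t(0,2) = 3.39 - 2.790·0.525490 = 1.924
Σt over all 8·3 pixels = 453759/8500 ≈ 53.3834118
V = pitch²·Σt = 1.1²·453759/8500 = 64.594

t(0,2)=1.924 V=64.594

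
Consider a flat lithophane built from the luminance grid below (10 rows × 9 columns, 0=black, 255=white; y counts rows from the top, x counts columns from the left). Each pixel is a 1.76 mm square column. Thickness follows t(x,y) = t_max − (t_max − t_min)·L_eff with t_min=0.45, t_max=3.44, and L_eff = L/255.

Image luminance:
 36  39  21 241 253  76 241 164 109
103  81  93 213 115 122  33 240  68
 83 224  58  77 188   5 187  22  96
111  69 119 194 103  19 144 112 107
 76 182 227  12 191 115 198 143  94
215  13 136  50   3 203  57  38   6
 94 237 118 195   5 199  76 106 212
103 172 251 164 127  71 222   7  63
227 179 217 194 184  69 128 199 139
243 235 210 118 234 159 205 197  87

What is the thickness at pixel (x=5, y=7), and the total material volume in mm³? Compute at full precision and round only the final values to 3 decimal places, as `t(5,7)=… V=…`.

span = t_max - t_min = 3.44 - 0.45 = 2.990
L(5,7) = 71, L_eff = 71/255 = 0.278431
t(5,7) = 3.44 - 2.990·0.278431 = 2.607
Σt over all 10·9 pixels = 4375271/25500 ≈ 171.5792549
V = pitch²·Σt = 1.76²·4375271/25500 = 531.484

t(5,7)=2.607 V=531.484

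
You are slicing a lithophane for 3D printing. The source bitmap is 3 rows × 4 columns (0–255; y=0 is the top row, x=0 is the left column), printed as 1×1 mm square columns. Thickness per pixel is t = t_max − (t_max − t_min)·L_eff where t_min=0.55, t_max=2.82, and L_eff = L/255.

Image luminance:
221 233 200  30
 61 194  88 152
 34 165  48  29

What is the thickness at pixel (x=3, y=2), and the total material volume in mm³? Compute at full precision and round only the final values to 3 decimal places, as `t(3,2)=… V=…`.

span = t_max - t_min = 2.82 - 0.55 = 2.270
L(3,2) = 29, L_eff = 29/255 = 0.113725
t(3,2) = 2.82 - 2.270·0.113725 = 2.562
Σt over all 3·4 pixels = 35509/1700 ≈ 20.8876471
V = pitch²·Σt = 1²·35509/1700 = 20.888

t(3,2)=2.562 V=20.888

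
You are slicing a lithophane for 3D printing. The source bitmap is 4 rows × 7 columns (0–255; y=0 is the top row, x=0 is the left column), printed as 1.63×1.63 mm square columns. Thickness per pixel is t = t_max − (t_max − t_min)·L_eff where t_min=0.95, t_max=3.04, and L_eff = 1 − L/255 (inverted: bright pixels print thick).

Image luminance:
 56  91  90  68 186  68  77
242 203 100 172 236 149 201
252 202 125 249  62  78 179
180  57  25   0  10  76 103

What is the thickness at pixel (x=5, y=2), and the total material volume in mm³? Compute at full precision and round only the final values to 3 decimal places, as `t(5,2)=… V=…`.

t(5,2)=1.589 V=147.696

span = t_max - t_min = 3.04 - 0.95 = 2.090
L(5,2) = 78, L_eff = 1 - 78/255 = 0.694118 (inverted)
t(5,2) = 3.04 - 2.090·0.694118 = 1.589
Σt over all 4·7 pixels = 472511/8500 ≈ 55.5895294
V = pitch²·Σt = 1.63²·472511/8500 = 147.696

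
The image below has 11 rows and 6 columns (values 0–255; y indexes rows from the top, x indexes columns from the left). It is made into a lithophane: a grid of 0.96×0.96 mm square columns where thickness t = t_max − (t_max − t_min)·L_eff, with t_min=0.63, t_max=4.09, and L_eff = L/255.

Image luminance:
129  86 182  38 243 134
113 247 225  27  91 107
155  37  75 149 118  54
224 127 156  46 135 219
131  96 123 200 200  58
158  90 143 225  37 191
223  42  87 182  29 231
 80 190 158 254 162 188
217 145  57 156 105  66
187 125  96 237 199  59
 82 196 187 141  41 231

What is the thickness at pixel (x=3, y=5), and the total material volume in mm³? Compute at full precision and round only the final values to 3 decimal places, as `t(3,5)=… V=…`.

span = t_max - t_min = 4.09 - 0.63 = 3.460
L(3,5) = 225, L_eff = 225/255 = 0.882353
t(3,5) = 4.09 - 3.460·0.882353 = 1.037
Σt over all 11·6 pixels = 1863629/12750 ≈ 146.1669804
V = pitch²·Σt = 0.96²·1863629/12750 = 134.707

t(3,5)=1.037 V=134.707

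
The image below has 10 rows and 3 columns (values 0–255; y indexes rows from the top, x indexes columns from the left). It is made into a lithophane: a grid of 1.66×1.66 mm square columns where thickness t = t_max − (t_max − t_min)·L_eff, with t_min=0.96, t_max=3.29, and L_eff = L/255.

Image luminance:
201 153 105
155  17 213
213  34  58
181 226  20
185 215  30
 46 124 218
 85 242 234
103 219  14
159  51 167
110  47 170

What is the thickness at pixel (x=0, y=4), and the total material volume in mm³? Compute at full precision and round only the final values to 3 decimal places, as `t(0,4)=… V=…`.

span = t_max - t_min = 3.29 - 0.96 = 2.330
L(0,4) = 185, L_eff = 185/255 = 0.725490
t(0,4) = 3.29 - 2.330·0.725490 = 1.600
Σt over all 10·3 pixels = 18659/300 ≈ 62.1966667
V = pitch²·Σt = 1.66²·18659/300 = 171.389

t(0,4)=1.600 V=171.389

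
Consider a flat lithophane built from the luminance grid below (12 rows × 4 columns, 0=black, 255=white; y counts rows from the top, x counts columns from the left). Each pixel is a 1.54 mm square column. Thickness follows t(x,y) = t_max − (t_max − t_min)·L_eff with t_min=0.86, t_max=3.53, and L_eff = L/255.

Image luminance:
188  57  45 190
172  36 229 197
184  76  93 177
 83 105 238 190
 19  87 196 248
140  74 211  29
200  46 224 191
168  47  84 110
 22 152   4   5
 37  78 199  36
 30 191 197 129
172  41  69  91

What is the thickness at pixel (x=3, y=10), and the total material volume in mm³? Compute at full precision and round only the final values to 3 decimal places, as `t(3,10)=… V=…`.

span = t_max - t_min = 3.53 - 0.86 = 2.670
L(3,10) = 129, L_eff = 129/255 = 0.505882
t(3,10) = 3.53 - 2.670·0.505882 = 2.179
Σt over all 12·4 pixels = 925197/8500 ≈ 108.8467059
V = pitch²·Σt = 1.54²·925197/8500 = 258.141

t(3,10)=2.179 V=258.141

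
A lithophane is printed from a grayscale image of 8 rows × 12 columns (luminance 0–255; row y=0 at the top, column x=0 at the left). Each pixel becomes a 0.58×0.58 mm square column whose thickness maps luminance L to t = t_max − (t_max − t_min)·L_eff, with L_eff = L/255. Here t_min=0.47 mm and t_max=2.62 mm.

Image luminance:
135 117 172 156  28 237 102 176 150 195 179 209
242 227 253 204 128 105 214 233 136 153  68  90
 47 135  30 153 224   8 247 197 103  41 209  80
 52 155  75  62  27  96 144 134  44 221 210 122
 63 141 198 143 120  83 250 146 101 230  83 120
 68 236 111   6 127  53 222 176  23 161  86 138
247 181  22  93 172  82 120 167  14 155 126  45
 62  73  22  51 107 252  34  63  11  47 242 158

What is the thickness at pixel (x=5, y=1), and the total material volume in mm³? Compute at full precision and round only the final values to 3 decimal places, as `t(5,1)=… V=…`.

span = t_max - t_min = 2.62 - 0.47 = 2.150
L(5,1) = 105, L_eff = 105/255 = 0.411765
t(5,1) = 2.62 - 2.150·0.411765 = 1.735
Σt over all 8·12 pixels = 187861/1275 ≈ 147.3419608
V = pitch²·Σt = 0.58²·187861/1275 = 49.566

t(5,1)=1.735 V=49.566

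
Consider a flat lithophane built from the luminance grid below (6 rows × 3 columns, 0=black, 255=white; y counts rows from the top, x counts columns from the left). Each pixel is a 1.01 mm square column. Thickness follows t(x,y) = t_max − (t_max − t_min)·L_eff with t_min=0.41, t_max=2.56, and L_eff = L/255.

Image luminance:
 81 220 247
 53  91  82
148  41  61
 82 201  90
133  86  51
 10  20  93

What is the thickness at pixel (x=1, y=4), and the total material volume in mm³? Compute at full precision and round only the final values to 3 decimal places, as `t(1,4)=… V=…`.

span = t_max - t_min = 2.56 - 0.41 = 2.150
L(1,4) = 86, L_eff = 86/255 = 0.337255
t(1,4) = 2.56 - 2.150·0.337255 = 1.835
Σt over all 6·3 pixels = 79019/2550 ≈ 30.9878431
V = pitch²·Σt = 1.01²·79019/2550 = 31.611

t(1,4)=1.835 V=31.611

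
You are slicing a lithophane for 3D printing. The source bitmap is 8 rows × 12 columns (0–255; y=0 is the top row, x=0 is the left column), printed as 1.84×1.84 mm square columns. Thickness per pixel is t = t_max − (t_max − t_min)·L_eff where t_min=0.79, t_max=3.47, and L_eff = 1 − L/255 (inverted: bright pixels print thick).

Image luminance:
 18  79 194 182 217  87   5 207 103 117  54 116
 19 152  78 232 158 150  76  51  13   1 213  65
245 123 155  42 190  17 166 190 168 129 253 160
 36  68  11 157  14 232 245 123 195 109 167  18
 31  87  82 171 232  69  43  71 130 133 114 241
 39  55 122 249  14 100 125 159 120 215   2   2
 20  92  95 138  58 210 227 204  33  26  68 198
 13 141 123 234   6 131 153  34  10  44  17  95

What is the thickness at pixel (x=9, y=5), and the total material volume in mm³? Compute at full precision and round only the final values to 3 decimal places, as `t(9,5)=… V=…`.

span = t_max - t_min = 3.47 - 0.79 = 2.680
L(9,5) = 215, L_eff = 1 - 215/255 = 0.156863 (inverted)
t(9,5) = 3.47 - 2.680·0.156863 = 3.050
Σt over all 8·12 pixels = 401824/2125 ≈ 189.0936471
V = pitch²·Σt = 1.84²·401824/2125 = 640.195

t(9,5)=3.050 V=640.195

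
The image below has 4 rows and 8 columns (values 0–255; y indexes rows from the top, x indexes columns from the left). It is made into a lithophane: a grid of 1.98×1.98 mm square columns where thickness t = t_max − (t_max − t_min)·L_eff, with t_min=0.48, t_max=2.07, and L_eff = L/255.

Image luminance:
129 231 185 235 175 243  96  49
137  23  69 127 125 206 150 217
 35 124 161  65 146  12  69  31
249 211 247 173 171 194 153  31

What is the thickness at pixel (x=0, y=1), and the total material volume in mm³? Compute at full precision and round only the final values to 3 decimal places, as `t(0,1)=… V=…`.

t(0,1)=1.216 V=150.443

span = t_max - t_min = 2.07 - 0.48 = 1.590
L(0,1) = 137, L_eff = 137/255 = 0.537255
t(0,1) = 2.07 - 1.590·0.537255 = 1.216
Σt over all 4·8 pixels = 326183/8500 ≈ 38.3744706
V = pitch²·Σt = 1.98²·326183/8500 = 150.443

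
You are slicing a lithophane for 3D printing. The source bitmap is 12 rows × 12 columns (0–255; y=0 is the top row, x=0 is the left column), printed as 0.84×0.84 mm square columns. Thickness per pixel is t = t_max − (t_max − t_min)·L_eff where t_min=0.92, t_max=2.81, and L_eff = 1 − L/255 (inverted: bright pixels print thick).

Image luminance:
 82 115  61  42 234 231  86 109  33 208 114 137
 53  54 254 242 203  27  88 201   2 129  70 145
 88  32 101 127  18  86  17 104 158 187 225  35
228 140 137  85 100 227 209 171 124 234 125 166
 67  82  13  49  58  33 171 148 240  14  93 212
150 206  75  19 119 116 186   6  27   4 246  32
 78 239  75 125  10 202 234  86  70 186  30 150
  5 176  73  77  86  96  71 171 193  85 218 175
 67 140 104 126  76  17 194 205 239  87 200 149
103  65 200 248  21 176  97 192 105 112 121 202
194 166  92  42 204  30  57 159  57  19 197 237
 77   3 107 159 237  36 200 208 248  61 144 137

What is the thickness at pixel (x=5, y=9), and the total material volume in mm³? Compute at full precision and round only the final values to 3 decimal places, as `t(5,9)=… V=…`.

t(5,9)=2.224 V=185.720

span = t_max - t_min = 2.81 - 0.92 = 1.890
L(5,9) = 176, L_eff = 1 - 176/255 = 0.309804 (inverted)
t(5,9) = 2.81 - 1.890·0.309804 = 2.224
Σt over all 12·12 pixels = 1118637/4250 ≈ 263.2087059
V = pitch²·Σt = 0.84²·1118637/4250 = 185.720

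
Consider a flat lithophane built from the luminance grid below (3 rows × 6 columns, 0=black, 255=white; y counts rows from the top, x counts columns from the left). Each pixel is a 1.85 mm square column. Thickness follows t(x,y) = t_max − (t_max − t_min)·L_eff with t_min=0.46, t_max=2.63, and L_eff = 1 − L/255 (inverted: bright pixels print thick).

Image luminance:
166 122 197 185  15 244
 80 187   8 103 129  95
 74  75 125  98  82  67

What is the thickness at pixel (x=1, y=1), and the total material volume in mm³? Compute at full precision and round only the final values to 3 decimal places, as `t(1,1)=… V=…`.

t(1,1)=2.051 V=88.102

span = t_max - t_min = 2.63 - 0.46 = 2.170
L(1,1) = 187, L_eff = 1 - 187/255 = 0.266667 (inverted)
t(1,1) = 2.63 - 2.170·0.266667 = 2.051
Σt over all 3·6 pixels = 54702/2125 ≈ 25.7421176
V = pitch²·Σt = 1.85²·54702/2125 = 88.102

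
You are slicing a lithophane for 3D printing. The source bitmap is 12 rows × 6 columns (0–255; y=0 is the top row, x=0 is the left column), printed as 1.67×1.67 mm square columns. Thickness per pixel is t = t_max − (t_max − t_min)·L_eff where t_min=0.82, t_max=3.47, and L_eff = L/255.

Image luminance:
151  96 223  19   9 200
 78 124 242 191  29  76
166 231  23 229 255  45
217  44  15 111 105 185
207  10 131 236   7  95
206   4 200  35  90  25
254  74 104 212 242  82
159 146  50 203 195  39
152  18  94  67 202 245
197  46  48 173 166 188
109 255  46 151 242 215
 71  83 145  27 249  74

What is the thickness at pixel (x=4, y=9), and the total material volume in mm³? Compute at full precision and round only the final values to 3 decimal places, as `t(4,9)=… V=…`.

t(4,9)=1.745 V=426.283

span = t_max - t_min = 3.47 - 0.82 = 2.650
L(4,9) = 166, L_eff = 166/255 = 0.650980
t(4,9) = 3.47 - 2.650·0.650980 = 1.745
Σt over all 12·6 pixels = 152.85
V = pitch²·Σt = 1.67²·152.85 = 426.283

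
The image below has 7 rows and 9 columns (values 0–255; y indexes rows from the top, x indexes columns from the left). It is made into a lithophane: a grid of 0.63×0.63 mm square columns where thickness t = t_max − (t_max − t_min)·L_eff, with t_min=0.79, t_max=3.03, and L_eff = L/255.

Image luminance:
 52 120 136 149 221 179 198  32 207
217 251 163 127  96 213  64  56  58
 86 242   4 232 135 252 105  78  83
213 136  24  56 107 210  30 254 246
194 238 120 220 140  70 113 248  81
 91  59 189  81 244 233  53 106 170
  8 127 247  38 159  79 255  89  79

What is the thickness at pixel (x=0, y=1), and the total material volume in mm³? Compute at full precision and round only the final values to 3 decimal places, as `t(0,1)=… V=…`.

span = t_max - t_min = 3.03 - 0.79 = 2.240
L(0,1) = 217, L_eff = 217/255 = 0.850980
t(0,1) = 3.03 - 2.240·0.850980 = 1.124
Σt over all 7·9 pixels = 968261/8500 ≈ 113.9130588
V = pitch²·Σt = 0.63²·968261/8500 = 45.212

t(0,1)=1.124 V=45.212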